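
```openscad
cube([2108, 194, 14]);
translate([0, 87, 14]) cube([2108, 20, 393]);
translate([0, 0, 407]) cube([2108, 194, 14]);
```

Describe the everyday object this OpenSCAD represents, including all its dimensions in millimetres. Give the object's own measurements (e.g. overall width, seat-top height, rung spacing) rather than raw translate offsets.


An I-beam lying along x, 2108 mm long. Overall section height 421 mm. Two flanges 194 mm wide (y) and 14 mm thick, one on the floor and one at the top; a web 20 mm thick runs between them, centred on the flange width.


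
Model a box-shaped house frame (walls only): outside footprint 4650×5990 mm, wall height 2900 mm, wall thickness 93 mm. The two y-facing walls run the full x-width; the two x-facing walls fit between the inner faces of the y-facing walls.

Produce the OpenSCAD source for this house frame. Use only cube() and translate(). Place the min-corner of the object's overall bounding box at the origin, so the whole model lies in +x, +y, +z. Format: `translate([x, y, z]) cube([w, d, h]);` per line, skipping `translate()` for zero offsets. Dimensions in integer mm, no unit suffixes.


cube([4650, 93, 2900]);
translate([0, 5897, 0]) cube([4650, 93, 2900]);
translate([0, 93, 0]) cube([93, 5804, 2900]);
translate([4557, 93, 0]) cube([93, 5804, 2900]);


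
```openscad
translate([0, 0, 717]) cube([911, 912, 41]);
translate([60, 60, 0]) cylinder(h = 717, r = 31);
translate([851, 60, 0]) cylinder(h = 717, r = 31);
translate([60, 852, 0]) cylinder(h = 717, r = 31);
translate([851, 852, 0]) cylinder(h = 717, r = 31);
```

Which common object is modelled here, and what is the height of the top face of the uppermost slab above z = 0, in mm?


A table. The table height is 758 mm.

A 911×912×41 slab sits at z = 717 on four Ø62 mm round legs — a table. The top surface is at 717 + 41 = 758 mm.


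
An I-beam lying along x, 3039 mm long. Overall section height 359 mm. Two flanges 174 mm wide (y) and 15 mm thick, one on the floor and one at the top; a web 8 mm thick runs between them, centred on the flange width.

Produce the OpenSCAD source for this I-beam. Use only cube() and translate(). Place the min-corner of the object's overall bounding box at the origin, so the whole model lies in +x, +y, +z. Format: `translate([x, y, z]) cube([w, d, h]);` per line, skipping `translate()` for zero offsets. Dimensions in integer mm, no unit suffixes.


cube([3039, 174, 15]);
translate([0, 83, 15]) cube([3039, 8, 329]);
translate([0, 0, 344]) cube([3039, 174, 15]);


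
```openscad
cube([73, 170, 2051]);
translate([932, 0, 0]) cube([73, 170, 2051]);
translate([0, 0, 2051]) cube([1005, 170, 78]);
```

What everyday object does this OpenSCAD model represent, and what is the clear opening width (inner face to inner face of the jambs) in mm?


A door frame. The clear opening width is 859 mm.

Two 2051 mm tall posts with a header on top — a door frame. The left jamb is 73 mm wide at x = 0; the right jamb starts at x = 932. The clear opening is 932 − 73 = 859 mm.


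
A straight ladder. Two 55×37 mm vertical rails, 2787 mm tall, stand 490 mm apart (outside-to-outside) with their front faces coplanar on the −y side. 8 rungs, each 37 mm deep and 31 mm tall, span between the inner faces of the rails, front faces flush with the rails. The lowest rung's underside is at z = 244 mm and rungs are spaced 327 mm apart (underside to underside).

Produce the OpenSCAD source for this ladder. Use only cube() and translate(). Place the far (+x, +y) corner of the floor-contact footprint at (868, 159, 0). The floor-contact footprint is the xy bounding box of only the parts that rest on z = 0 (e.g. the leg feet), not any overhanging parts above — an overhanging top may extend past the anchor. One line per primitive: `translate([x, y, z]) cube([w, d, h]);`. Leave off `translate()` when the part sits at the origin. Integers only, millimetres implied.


// rung span = 490 - 2*55 = 380
// rung[k] z = 244 + k*327
translate([378, 122, 0]) cube([55, 37, 2787]);
translate([813, 122, 0]) cube([55, 37, 2787]);
translate([433, 122, 244]) cube([380, 37, 31]);
translate([433, 122, 571]) cube([380, 37, 31]);
translate([433, 122, 898]) cube([380, 37, 31]);
translate([433, 122, 1225]) cube([380, 37, 31]);
translate([433, 122, 1552]) cube([380, 37, 31]);
translate([433, 122, 1879]) cube([380, 37, 31]);
translate([433, 122, 2206]) cube([380, 37, 31]);
translate([433, 122, 2533]) cube([380, 37, 31]);


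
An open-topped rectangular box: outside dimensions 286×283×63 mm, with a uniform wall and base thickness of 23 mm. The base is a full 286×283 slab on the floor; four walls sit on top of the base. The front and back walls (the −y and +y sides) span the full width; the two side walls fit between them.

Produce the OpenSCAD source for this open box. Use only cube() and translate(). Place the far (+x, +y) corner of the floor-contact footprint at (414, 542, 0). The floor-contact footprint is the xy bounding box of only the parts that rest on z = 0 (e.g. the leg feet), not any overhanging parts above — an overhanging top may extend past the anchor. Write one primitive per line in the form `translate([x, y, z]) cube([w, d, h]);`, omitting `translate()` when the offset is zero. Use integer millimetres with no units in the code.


translate([128, 259, 0]) cube([286, 283, 23]);
translate([128, 259, 23]) cube([286, 23, 40]);
translate([128, 519, 23]) cube([286, 23, 40]);
translate([128, 282, 23]) cube([23, 237, 40]);
translate([391, 282, 23]) cube([23, 237, 40]);


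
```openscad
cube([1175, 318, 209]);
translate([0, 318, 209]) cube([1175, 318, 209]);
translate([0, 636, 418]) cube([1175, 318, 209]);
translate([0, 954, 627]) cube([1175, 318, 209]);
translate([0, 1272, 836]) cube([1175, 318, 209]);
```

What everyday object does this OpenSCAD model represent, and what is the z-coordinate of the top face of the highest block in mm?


A staircase. The total rise is 1045 mm.

5 identical blocks, each offset up and back from the previous — a staircase. Each step is 209 mm tall and there are 5 of them, so the total rise is 5 × 209 = 1045 mm.


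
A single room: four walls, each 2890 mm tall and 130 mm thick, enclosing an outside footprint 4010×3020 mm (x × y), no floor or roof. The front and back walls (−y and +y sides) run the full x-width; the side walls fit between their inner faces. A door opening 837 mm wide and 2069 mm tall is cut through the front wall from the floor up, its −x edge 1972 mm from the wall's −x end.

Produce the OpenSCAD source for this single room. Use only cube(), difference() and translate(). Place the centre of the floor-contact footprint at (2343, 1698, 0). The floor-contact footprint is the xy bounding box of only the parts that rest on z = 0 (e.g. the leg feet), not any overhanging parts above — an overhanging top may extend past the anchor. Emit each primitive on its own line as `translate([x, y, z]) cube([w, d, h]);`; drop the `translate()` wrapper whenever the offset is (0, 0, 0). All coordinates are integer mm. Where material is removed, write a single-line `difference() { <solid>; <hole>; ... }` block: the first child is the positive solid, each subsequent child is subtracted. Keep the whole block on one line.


difference() { translate([338, 188, 0]) cube([4010, 130, 2890]); translate([2310, 188, 0]) cube([837, 130, 2069]); }
translate([338, 3078, 0]) cube([4010, 130, 2890]);
translate([338, 318, 0]) cube([130, 2760, 2890]);
translate([4218, 318, 0]) cube([130, 2760, 2890]);


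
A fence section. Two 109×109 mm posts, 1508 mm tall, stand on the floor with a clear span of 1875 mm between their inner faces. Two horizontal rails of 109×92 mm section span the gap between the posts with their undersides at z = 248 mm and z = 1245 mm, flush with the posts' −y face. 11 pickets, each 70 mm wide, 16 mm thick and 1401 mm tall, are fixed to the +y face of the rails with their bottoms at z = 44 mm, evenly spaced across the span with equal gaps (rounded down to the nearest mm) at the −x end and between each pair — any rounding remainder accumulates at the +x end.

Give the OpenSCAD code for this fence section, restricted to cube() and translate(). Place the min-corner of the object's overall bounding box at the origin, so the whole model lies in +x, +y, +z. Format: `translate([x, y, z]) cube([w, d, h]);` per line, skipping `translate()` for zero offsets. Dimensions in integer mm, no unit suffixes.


cube([109, 109, 1508]);
translate([1984, 0, 0]) cube([109, 109, 1508]);
translate([109, 0, 248]) cube([1875, 109, 92]);
translate([109, 0, 1245]) cube([1875, 109, 92]);
translate([201, 109, 44]) cube([70, 16, 1401]);
translate([363, 109, 44]) cube([70, 16, 1401]);
translate([525, 109, 44]) cube([70, 16, 1401]);
translate([687, 109, 44]) cube([70, 16, 1401]);
translate([849, 109, 44]) cube([70, 16, 1401]);
translate([1011, 109, 44]) cube([70, 16, 1401]);
translate([1173, 109, 44]) cube([70, 16, 1401]);
translate([1335, 109, 44]) cube([70, 16, 1401]);
translate([1497, 109, 44]) cube([70, 16, 1401]);
translate([1659, 109, 44]) cube([70, 16, 1401]);
translate([1821, 109, 44]) cube([70, 16, 1401]);


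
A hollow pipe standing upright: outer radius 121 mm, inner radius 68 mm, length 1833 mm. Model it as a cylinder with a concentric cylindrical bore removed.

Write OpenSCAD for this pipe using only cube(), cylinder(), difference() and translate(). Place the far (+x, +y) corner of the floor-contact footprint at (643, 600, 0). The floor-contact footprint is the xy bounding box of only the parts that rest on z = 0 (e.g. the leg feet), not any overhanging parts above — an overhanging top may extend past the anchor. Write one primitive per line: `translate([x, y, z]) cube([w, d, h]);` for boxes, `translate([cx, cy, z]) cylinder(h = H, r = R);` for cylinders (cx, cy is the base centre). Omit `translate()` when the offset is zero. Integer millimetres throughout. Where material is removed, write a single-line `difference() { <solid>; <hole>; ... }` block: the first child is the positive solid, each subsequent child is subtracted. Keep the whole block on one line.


difference() { translate([522, 479, 0]) cylinder(h = 1833, r = 121); translate([522, 479, 0]) cylinder(h = 1833, r = 68); }


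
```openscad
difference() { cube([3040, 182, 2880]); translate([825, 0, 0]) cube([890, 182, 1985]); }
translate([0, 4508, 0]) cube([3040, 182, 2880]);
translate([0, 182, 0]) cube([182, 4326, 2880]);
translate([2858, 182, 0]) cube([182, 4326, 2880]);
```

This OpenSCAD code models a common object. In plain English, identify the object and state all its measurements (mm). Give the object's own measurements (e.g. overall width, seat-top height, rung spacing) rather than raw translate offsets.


A single room: four walls, each 2880 mm tall and 182 mm thick, enclosing an outside footprint 3040×4690 mm (x × y), no floor or roof. The front and back walls (−y and +y sides) run the full x-width; the side walls fit between their inner faces. A door opening 890 mm wide and 1985 mm tall is cut through the front wall from the floor up, its −x edge 825 mm from the wall's −x end.


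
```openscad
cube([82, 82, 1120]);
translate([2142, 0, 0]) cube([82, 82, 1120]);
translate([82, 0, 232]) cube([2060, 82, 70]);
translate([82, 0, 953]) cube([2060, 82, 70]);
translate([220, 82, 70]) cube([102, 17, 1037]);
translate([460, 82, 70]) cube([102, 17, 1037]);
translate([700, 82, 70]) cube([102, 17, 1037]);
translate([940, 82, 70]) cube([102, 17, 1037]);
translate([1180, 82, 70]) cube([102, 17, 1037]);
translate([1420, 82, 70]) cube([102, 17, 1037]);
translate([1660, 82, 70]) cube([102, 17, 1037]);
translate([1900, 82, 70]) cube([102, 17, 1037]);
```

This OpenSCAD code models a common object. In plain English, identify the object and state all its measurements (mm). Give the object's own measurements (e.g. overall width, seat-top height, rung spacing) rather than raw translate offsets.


A fence section. Two 82×82 mm posts, 1120 mm tall, stand on the floor with a clear span of 2060 mm between their inner faces. Two horizontal rails of 82×70 mm section span the gap between the posts with their undersides at z = 232 mm and z = 953 mm, flush with the posts' −y face. 8 pickets, each 102 mm wide, 17 mm thick and 1037 mm tall, are fixed to the +y face of the rails with their bottoms at z = 70 mm, spaced across the span with a 138 mm gap after the −x post and between neighbouring pickets, with 140 mm left before the +x post.


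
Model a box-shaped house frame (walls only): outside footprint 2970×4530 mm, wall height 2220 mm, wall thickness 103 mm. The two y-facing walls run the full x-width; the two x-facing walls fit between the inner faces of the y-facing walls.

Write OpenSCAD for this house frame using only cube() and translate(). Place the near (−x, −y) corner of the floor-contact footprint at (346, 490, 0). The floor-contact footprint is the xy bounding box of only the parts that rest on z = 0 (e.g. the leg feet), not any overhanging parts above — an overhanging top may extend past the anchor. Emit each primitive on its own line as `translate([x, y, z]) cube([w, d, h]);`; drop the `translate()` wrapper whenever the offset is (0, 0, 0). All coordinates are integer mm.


translate([346, 490, 0]) cube([2970, 103, 2220]);
translate([346, 4917, 0]) cube([2970, 103, 2220]);
translate([346, 593, 0]) cube([103, 4324, 2220]);
translate([3213, 593, 0]) cube([103, 4324, 2220]);


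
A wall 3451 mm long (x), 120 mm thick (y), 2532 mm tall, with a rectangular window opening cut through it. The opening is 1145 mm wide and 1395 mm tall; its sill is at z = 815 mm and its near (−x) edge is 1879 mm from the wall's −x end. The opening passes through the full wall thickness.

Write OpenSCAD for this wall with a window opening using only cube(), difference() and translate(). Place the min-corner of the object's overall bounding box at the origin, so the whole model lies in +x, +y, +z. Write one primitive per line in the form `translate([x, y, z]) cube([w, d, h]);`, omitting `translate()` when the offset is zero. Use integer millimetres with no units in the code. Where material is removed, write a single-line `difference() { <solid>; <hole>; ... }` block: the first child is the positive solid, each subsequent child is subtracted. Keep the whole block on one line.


difference() { cube([3451, 120, 2532]); translate([1879, 0, 815]) cube([1145, 120, 1395]); }


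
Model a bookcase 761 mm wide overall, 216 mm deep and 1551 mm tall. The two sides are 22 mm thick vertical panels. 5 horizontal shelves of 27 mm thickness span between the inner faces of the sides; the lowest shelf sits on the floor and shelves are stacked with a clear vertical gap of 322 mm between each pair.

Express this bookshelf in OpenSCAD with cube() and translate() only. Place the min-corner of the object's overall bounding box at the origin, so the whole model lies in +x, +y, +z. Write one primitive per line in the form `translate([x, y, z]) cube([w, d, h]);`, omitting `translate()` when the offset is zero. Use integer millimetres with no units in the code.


cube([22, 216, 1551]);
translate([739, 0, 0]) cube([22, 216, 1551]);
translate([22, 0, 0]) cube([717, 216, 27]);
translate([22, 0, 349]) cube([717, 216, 27]);
translate([22, 0, 698]) cube([717, 216, 27]);
translate([22, 0, 1047]) cube([717, 216, 27]);
translate([22, 0, 1396]) cube([717, 216, 27]);


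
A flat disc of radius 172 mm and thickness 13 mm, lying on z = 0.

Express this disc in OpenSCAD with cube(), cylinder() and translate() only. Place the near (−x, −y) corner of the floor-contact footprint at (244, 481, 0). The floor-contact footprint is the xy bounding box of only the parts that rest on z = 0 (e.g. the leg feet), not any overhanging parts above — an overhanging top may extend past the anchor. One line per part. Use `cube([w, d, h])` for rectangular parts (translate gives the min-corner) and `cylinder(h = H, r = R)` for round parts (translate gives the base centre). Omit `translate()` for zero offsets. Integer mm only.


translate([416, 653, 0]) cylinder(h = 13, r = 172);


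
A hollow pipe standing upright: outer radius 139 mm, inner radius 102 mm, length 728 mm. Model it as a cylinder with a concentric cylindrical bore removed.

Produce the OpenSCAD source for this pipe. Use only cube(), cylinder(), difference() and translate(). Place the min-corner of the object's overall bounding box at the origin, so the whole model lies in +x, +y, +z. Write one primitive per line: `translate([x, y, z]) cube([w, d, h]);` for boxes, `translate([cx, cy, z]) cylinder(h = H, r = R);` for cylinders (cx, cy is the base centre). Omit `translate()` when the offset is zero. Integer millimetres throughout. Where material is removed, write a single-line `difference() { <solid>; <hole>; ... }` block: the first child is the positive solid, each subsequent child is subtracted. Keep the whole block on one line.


difference() { translate([139, 139, 0]) cylinder(h = 728, r = 139); translate([139, 139, 0]) cylinder(h = 728, r = 102); }


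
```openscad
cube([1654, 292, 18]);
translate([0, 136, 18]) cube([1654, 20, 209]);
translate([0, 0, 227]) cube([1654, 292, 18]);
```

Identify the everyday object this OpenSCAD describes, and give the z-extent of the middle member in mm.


An I-beam. The web height is 209 mm.

Two wide flanges with a thin centred web — an I-beam. Overall 245 mm minus two 18 mm flanges gives a web of 245 − 2·18 = 209 mm.


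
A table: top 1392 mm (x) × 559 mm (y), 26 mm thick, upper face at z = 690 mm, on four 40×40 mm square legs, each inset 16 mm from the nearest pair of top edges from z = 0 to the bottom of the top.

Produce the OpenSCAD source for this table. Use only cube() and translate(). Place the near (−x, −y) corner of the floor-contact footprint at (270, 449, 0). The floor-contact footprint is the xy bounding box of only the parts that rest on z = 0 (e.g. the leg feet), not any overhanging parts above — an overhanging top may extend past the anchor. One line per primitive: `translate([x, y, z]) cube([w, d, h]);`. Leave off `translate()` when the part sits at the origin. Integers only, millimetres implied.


translate([254, 433, 664]) cube([1392, 559, 26]);
translate([270, 449, 0]) cube([40, 40, 664]);
translate([1590, 449, 0]) cube([40, 40, 664]);
translate([270, 936, 0]) cube([40, 40, 664]);
translate([1590, 936, 0]) cube([40, 40, 664]);


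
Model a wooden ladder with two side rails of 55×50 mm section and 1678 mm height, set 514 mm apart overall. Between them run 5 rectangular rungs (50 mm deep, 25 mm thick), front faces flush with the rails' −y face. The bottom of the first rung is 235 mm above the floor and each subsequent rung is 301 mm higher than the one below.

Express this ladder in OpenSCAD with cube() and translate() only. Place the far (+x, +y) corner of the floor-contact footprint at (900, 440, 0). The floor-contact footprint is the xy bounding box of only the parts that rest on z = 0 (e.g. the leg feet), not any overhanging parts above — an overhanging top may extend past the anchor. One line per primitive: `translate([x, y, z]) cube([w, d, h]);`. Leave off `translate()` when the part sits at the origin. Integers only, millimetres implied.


translate([386, 390, 0]) cube([55, 50, 1678]);
translate([845, 390, 0]) cube([55, 50, 1678]);
translate([441, 390, 235]) cube([404, 50, 25]);
translate([441, 390, 536]) cube([404, 50, 25]);
translate([441, 390, 837]) cube([404, 50, 25]);
translate([441, 390, 1138]) cube([404, 50, 25]);
translate([441, 390, 1439]) cube([404, 50, 25]);


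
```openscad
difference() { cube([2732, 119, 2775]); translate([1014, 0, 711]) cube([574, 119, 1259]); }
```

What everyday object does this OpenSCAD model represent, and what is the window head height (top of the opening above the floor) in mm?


A wall with a window opening. The window head height is 1970 mm.

A wall with a rectangular opening subtracted — a window. Sill at z = 711, opening 1259 mm tall, so the head is at 711 + 1259 = 1970 mm.


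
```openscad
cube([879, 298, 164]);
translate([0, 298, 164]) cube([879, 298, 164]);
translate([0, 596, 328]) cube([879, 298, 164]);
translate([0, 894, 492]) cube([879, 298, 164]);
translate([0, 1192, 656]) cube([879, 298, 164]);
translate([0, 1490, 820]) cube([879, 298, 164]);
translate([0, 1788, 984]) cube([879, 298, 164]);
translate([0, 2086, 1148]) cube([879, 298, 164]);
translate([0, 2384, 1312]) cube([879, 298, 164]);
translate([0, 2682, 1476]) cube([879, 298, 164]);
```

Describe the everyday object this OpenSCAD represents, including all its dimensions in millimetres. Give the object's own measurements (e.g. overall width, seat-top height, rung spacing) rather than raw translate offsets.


A straight staircase of 10 solid steps. Each step is 879 mm wide (x), 298 mm deep (y, the going) and 164 mm tall (the rise). The first step rests on the floor; each subsequent step sits one going further in +y and one rise higher in +z, directly behind and above the previous step with no overlap.


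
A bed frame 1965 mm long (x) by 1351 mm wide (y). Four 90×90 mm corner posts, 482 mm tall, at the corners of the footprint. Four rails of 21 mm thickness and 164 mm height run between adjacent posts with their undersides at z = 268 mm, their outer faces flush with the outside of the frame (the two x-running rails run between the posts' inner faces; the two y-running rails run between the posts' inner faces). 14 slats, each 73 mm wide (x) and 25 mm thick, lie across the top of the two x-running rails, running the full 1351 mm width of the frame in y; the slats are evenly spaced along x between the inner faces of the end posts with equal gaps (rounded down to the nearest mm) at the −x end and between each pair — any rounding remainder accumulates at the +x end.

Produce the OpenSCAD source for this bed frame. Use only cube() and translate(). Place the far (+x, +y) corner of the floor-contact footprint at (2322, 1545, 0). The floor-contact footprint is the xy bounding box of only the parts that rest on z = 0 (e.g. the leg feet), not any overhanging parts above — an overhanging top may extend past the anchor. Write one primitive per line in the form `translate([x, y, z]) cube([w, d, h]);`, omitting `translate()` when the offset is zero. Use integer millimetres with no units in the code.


// slat z = rail_z + rail_h = 268 + 164 = 432
// slat gap = ⌊(1785 − 14·73) / 15⌋ = 50
translate([357, 194, 0]) cube([90, 90, 482]);
translate([357, 1455, 0]) cube([90, 90, 482]);
translate([2232, 194, 0]) cube([90, 90, 482]);
translate([2232, 1455, 0]) cube([90, 90, 482]);
translate([447, 194, 268]) cube([1785, 21, 164]);
translate([447, 1524, 268]) cube([1785, 21, 164]);
translate([357, 284, 268]) cube([21, 1171, 164]);
translate([2301, 284, 268]) cube([21, 1171, 164]);
translate([497, 194, 432]) cube([73, 1351, 25]);
translate([620, 194, 432]) cube([73, 1351, 25]);
translate([743, 194, 432]) cube([73, 1351, 25]);
translate([866, 194, 432]) cube([73, 1351, 25]);
translate([989, 194, 432]) cube([73, 1351, 25]);
translate([1112, 194, 432]) cube([73, 1351, 25]);
translate([1235, 194, 432]) cube([73, 1351, 25]);
translate([1358, 194, 432]) cube([73, 1351, 25]);
translate([1481, 194, 432]) cube([73, 1351, 25]);
translate([1604, 194, 432]) cube([73, 1351, 25]);
translate([1727, 194, 432]) cube([73, 1351, 25]);
translate([1850, 194, 432]) cube([73, 1351, 25]);
translate([1973, 194, 432]) cube([73, 1351, 25]);
translate([2096, 194, 432]) cube([73, 1351, 25]);


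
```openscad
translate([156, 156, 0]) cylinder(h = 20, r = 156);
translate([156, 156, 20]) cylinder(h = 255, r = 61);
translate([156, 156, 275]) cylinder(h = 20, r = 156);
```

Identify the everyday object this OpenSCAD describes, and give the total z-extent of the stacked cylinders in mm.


A spool. The overall height is 295 mm.

Three coaxial cylinders, large–small–large — a spool. Two 20 mm flanges and a 255 mm core give 20 + 255 + 20 = 295 mm.


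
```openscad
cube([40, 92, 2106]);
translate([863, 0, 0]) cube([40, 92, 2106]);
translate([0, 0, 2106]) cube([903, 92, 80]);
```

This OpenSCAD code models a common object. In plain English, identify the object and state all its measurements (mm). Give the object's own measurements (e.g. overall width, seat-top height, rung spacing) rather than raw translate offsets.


A door frame. The clear opening is 823 mm wide and 2106 mm high. Two 40 mm wide jambs, 92 mm deep, stand either side of the opening from the floor to the top of the opening. A 80 mm thick head sits across the top of both jambs, spanning the full outside width of the frame.


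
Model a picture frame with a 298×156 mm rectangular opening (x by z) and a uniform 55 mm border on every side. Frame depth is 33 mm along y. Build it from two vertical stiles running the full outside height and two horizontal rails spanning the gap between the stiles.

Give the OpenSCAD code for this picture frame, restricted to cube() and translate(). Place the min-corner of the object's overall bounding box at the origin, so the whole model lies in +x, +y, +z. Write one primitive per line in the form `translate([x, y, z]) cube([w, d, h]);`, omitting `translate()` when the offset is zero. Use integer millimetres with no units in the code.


cube([55, 33, 266]);
translate([353, 0, 0]) cube([55, 33, 266]);
translate([55, 0, 0]) cube([298, 33, 55]);
translate([55, 0, 211]) cube([298, 33, 55]);


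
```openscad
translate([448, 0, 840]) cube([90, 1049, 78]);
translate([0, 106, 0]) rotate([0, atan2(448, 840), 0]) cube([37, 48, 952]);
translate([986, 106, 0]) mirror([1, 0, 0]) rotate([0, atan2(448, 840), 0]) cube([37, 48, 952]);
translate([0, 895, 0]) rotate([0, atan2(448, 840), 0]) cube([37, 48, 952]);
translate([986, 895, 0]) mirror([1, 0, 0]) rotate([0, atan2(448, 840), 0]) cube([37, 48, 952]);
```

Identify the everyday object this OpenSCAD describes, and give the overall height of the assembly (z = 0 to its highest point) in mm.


A sawhorse. The overall height is 918 mm.

A beam across two mirrored pairs of raked legs — a sawhorse. The beam's underside is at z = 840 (matching the legs' vertical rise in atan2(448, 840)) and the beam is 78 mm tall, so its top is at 840 + 78 = 918 mm. The raked legs top out at the beam's underside, so that is the highest point.


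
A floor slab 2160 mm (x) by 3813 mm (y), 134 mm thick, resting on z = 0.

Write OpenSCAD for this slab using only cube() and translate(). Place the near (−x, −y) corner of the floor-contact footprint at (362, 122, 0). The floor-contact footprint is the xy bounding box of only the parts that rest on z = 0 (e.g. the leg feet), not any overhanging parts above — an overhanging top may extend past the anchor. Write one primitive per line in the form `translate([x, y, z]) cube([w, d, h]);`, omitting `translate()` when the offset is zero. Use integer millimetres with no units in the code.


translate([362, 122, 0]) cube([2160, 3813, 134]);


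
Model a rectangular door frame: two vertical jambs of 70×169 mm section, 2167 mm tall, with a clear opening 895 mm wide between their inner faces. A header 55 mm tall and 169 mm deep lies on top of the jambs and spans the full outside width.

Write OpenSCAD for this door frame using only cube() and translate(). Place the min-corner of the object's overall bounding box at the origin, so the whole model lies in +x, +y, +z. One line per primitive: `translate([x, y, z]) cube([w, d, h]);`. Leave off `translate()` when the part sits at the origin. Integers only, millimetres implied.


cube([70, 169, 2167]);
translate([965, 0, 0]) cube([70, 169, 2167]);
translate([0, 0, 2167]) cube([1035, 169, 55]);


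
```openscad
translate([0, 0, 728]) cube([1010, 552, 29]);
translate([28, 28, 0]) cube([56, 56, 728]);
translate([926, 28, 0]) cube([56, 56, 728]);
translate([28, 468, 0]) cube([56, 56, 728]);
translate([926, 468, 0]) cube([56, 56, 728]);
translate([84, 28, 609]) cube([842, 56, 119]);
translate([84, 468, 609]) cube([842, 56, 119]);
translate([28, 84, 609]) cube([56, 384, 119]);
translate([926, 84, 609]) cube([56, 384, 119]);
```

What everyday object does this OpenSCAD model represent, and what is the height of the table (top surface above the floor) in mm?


A table. The table height is 757 mm.

A 1010×552×29 slab sits at z = 728 on four 56 mm square posts — a table. The top surface is at 728 + 29 = 757 mm.


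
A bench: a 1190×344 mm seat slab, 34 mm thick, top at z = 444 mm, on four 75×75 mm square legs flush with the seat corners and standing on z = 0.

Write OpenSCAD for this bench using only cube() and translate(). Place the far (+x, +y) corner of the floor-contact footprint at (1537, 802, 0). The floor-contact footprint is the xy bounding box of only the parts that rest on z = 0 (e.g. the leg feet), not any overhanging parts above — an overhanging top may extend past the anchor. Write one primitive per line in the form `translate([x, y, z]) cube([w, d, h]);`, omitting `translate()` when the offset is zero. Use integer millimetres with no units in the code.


// leg_h = 444 − 34 = 410
translate([347, 458, 410]) cube([1190, 344, 34]);
translate([347, 458, 0]) cube([75, 75, 410]);
translate([347, 727, 0]) cube([75, 75, 410]);
translate([1462, 458, 0]) cube([75, 75, 410]);
translate([1462, 727, 0]) cube([75, 75, 410]);


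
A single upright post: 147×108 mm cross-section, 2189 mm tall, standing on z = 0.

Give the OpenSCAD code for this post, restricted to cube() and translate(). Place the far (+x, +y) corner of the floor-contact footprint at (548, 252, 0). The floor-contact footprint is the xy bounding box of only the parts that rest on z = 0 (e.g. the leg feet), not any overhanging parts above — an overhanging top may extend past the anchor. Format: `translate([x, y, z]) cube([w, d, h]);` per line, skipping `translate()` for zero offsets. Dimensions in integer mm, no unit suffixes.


translate([401, 144, 0]) cube([147, 108, 2189]);


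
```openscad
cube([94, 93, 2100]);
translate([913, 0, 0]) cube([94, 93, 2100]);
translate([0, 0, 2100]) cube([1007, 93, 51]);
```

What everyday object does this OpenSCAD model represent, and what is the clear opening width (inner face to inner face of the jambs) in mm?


A door frame. The clear opening width is 819 mm.

Two 2100 mm tall posts with a header on top — a door frame. The left jamb is 94 mm wide at x = 0; the right jamb starts at x = 913. The clear opening is 913 − 94 = 819 mm.


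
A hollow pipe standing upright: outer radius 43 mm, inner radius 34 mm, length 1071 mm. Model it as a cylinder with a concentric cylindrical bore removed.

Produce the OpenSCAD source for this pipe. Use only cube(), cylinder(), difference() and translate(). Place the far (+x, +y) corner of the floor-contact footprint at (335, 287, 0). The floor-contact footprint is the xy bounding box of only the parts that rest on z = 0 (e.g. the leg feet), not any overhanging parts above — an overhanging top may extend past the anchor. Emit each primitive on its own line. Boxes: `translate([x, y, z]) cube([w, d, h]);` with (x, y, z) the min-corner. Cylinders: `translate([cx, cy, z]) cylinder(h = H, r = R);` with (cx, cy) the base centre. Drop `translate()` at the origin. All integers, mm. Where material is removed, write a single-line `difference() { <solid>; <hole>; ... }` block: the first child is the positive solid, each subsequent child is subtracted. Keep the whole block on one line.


difference() { translate([292, 244, 0]) cylinder(h = 1071, r = 43); translate([292, 244, 0]) cylinder(h = 1071, r = 34); }


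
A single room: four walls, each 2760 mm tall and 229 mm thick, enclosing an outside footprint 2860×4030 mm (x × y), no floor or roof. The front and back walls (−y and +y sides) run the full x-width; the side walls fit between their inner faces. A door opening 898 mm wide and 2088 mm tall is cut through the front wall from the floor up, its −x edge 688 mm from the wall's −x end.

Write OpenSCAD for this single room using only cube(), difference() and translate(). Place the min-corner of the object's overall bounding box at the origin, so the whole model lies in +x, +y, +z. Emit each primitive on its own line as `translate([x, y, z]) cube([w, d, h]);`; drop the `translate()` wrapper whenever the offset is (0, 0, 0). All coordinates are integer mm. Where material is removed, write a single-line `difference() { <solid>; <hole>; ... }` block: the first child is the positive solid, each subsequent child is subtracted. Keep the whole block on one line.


difference() { cube([2860, 229, 2760]); translate([688, 0, 0]) cube([898, 229, 2088]); }
translate([0, 3801, 0]) cube([2860, 229, 2760]);
translate([0, 229, 0]) cube([229, 3572, 2760]);
translate([2631, 229, 0]) cube([229, 3572, 2760]);


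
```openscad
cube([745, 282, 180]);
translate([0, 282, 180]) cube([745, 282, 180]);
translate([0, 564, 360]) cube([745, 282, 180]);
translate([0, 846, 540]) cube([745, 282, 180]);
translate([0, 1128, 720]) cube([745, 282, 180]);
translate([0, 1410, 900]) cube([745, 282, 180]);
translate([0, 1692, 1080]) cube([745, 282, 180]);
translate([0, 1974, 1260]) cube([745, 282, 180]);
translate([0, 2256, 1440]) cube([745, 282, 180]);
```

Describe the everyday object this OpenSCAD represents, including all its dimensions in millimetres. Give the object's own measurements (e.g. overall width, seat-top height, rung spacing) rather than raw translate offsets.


A straight staircase of 9 solid steps. Each step is 745 mm wide (x), 282 mm deep (y, the going) and 180 mm tall (the rise). The first step rests on the floor; each subsequent step sits one going further in +y and one rise higher in +z, directly behind and above the previous step with no overlap.


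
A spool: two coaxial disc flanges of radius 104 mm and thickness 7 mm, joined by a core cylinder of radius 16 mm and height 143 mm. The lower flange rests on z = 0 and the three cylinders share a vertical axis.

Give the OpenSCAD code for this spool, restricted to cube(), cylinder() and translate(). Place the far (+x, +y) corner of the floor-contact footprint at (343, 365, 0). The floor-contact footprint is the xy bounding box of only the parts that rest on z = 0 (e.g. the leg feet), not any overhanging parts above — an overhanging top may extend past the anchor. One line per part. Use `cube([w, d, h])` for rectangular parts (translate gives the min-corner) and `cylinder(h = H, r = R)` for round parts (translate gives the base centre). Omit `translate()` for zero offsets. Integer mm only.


translate([239, 261, 0]) cylinder(h = 7, r = 104);
translate([239, 261, 7]) cylinder(h = 143, r = 16);
translate([239, 261, 150]) cylinder(h = 7, r = 104);


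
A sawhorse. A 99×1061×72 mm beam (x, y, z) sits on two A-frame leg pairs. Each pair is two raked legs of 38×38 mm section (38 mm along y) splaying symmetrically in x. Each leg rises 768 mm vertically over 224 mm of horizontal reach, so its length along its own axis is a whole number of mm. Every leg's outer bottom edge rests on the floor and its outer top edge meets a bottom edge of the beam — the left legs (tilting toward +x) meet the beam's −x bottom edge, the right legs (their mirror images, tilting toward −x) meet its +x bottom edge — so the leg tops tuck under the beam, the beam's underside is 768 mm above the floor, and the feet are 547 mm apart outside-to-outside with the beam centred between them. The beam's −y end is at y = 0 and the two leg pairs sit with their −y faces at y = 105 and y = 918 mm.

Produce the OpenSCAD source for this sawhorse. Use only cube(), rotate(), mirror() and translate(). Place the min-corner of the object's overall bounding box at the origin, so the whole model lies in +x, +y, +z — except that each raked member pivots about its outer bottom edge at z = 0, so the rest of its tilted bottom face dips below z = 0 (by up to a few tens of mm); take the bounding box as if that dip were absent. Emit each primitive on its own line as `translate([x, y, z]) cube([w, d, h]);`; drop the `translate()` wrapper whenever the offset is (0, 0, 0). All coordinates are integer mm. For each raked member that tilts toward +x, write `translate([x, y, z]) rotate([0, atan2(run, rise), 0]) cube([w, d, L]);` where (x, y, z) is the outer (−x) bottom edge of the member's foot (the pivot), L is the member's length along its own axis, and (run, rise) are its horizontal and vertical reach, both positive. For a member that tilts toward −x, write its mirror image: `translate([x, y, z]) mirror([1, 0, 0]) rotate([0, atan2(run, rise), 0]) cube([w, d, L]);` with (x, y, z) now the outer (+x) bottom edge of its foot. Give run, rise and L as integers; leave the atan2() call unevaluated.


// leg length = √(224² + 768²) = 800
// right-leg outer foot x = 2·224 + 99 = 547
// beam min-corner = (224, 0, 768)
translate([224, 0, 768]) cube([99, 1061, 72]);
translate([0, 105, 0]) rotate([0, atan2(224, 768), 0]) cube([38, 38, 800]);
translate([547, 105, 0]) mirror([1, 0, 0]) rotate([0, atan2(224, 768), 0]) cube([38, 38, 800]);
translate([0, 918, 0]) rotate([0, atan2(224, 768), 0]) cube([38, 38, 800]);
translate([547, 918, 0]) mirror([1, 0, 0]) rotate([0, atan2(224, 768), 0]) cube([38, 38, 800]);


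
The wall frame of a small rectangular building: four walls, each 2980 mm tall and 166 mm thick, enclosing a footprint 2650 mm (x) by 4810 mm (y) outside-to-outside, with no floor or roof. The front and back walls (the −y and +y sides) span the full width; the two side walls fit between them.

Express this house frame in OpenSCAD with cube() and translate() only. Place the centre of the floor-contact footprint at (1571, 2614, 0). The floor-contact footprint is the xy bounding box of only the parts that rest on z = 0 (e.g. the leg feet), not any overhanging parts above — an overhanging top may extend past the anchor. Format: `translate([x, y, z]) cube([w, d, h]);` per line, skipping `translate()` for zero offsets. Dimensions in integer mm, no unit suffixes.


translate([246, 209, 0]) cube([2650, 166, 2980]);
translate([246, 4853, 0]) cube([2650, 166, 2980]);
translate([246, 375, 0]) cube([166, 4478, 2980]);
translate([2730, 375, 0]) cube([166, 4478, 2980]);


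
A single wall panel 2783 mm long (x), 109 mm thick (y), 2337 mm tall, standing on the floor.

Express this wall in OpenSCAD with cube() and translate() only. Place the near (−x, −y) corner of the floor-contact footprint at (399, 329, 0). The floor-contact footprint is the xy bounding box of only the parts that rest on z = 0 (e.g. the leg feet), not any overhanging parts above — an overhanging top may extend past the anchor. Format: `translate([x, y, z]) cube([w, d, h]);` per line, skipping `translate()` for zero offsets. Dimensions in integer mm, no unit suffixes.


translate([399, 329, 0]) cube([2783, 109, 2337]);


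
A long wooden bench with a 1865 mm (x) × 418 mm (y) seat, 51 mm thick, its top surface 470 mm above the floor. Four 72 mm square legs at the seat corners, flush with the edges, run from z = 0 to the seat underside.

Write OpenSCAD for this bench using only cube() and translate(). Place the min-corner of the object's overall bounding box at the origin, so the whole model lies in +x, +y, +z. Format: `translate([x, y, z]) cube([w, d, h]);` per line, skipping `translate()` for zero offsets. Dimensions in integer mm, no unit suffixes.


translate([0, 0, 419]) cube([1865, 418, 51]);
cube([72, 72, 419]);
translate([0, 346, 0]) cube([72, 72, 419]);
translate([1793, 0, 0]) cube([72, 72, 419]);
translate([1793, 346, 0]) cube([72, 72, 419]);


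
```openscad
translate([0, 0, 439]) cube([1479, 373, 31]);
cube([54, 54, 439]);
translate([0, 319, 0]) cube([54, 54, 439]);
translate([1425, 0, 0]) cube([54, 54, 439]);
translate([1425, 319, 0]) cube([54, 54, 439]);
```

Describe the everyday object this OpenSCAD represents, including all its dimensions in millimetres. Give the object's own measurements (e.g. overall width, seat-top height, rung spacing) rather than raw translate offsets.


A bench: a 1479×373 mm seat slab, 31 mm thick, top at z = 470 mm, on four 54×54 mm square legs flush with the seat corners and standing on z = 0.
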